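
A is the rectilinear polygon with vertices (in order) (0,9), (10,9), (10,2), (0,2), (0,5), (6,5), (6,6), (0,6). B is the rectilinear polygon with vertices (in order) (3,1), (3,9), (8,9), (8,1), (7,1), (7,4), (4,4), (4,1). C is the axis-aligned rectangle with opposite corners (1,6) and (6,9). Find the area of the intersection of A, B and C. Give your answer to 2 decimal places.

9.00

The intersection is the polygon with vertices (3,6), (3,9), (6,9), (6,6).
By the shoelace formula its area is 9.00.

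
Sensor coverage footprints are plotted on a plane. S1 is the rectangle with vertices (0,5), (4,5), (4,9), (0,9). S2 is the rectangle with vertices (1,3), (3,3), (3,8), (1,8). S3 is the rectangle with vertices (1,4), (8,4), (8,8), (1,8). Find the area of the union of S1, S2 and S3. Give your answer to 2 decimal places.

By inclusion–exclusion:
Individual areas: |S1| = 16, |S2| = 10, |S3| = 28.
|S1∩S2|: x∈[1,3], y∈[5,8] → 2·3 = 6.
|S1∩S3|: x∈[1,4], y∈[5,8] → 3·3 = 9.
|S2∩S3|: x∈[1,3], y∈[4,8] → 2·4 = 8.
|S1∩S2∩S3| = 6.
|S1 ∪ S2 ∪ S3| = 54 − 23 + 6 = 37.00.

37.00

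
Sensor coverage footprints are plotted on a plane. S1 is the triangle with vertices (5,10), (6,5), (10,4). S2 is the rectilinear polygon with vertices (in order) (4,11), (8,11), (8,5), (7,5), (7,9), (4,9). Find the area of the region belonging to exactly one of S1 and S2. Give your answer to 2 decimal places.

|S1| = 9.5, |S2| = 12, |S1∩S2| = 2.3167.
|S1 △ S2| = |S1| + |S2| − 2·|S1∩S2| = 9.5 + 12 − 4.6333 = 16.87.

16.87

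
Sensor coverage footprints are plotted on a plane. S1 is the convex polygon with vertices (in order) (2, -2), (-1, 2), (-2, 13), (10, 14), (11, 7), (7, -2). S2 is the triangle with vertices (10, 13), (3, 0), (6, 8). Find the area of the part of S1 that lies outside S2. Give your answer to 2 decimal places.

|S1| = 165, |S1∩S2| = 8.5.
|S1 ∖ S2| = |S1| − |S1∩S2| = 165 − 8.5 = 156.50.

156.50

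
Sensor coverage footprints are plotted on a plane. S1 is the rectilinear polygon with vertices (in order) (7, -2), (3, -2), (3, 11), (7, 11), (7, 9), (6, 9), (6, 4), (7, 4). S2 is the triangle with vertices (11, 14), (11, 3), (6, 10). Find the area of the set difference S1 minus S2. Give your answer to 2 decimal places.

45.96

|S1| = 47, |S1∩S2| = 1.0429.
|S1 ∖ S2| = |S1| − |S1∩S2| = 47 − 1.0429 = 45.96.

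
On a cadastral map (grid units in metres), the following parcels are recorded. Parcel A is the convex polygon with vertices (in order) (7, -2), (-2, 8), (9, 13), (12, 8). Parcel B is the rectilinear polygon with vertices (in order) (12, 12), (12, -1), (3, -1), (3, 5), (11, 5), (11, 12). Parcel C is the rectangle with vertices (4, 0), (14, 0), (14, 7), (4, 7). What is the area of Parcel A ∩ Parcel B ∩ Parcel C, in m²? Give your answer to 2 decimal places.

25.70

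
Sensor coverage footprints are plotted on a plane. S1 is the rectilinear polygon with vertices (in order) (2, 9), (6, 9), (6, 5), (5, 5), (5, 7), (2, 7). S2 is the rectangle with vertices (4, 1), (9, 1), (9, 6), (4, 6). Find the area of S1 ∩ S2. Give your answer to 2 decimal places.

The intersection is the polygon with vertices (6,5), (5,5), (5,6), (6,6).
By the shoelace formula its area is 1.00.

1.00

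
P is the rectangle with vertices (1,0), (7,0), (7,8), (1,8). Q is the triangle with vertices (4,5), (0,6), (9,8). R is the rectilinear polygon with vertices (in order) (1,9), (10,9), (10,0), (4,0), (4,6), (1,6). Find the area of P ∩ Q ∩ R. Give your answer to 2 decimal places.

5.63

The intersection is the polygon with vertices (4,5), (4,6), (1,6), (1,6.222), (7,7.556), (7,6.8).
By the shoelace formula its area is 5.63.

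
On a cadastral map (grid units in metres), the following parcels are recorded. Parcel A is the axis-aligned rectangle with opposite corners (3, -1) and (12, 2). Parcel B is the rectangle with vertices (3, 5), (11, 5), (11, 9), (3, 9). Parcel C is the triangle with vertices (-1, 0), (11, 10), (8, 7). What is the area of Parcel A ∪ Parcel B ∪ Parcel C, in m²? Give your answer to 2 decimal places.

By inclusion–exclusion:
Individual areas: |Parcel A| = 27, |Parcel B| = 32, |Parcel C| = 3.
|Parcel A∩Parcel B| = 0 (no overlap).
|Parcel A∩Parcel C| = 0.
|Parcel B∩Parcel C| = 1.8286.
|Parcel A∩Parcel B∩Parcel C| = 0.
|Parcel A ∪ Parcel B ∪ Parcel C| = 62 − 1.8286 + 0 = 60.17.

60.17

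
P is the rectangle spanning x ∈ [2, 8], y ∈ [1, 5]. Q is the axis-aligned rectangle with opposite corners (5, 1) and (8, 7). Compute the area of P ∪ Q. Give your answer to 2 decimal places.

30.00

By inclusion–exclusion:
Individual areas: |P| = 24, |Q| = 18.
|P∩Q|: x∈[5,8], y∈[1,5] → 3·4 = 12.
|P ∪ Q| = 42 − 12 = 30.00.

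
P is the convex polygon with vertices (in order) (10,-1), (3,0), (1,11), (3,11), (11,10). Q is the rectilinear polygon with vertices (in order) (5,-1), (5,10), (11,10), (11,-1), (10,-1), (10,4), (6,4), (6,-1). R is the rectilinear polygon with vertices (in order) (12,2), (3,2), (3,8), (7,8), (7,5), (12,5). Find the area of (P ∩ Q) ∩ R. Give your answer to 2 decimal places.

14.23

|P ∩ Q| = 39.8571.
|(P ∩ Q) ∩ R| = 14.23.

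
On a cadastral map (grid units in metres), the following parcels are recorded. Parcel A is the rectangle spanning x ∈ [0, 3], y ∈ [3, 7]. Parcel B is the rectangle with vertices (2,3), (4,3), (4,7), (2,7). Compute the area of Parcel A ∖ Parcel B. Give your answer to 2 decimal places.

8.00

|Parcel A∩Parcel B|: x∈[2,3], y∈[3,7] → 1·4 = 4.
|Parcel A| = 12.
|Parcel A ∖ Parcel B| = |Parcel A| − |Parcel A∩Parcel B| = 12 − 4 = 8.00.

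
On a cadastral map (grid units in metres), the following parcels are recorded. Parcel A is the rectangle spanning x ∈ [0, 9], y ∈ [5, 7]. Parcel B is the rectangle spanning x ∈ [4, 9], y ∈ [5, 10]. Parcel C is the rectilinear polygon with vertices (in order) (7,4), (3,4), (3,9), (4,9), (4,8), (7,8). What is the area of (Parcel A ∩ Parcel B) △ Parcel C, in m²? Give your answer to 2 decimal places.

|Parcel A ∩ Parcel B| = 10.
|(Parcel A ∩ Parcel B) ∩ Parcel C| = 6.
|(Parcel A ∩ Parcel B) △ Parcel C| = 10 + 17 − 12 = 15.00.

15.00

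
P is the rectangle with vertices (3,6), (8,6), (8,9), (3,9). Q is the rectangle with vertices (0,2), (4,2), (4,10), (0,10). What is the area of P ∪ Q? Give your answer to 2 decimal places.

44.00

By inclusion–exclusion:
Individual areas: |P| = 15, |Q| = 32.
|P∩Q|: x∈[3,4], y∈[6,9] → 1·3 = 3.
|P ∪ Q| = 47 − 3 = 44.00.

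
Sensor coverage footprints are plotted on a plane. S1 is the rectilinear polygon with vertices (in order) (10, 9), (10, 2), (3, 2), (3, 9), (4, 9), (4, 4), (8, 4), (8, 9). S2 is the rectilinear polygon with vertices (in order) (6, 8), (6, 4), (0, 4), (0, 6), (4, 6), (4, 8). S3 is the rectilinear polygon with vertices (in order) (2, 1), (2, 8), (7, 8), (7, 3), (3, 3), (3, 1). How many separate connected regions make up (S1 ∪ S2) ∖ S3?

(S1 ∪ S2) ∖ S3 splits into 3 disjoint pieces (area 20, area 4, area 1).

3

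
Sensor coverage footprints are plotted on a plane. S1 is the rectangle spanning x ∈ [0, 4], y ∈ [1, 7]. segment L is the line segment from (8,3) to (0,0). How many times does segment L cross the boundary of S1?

2

The segment meets the boundary at (2.667,1), (4,1.5).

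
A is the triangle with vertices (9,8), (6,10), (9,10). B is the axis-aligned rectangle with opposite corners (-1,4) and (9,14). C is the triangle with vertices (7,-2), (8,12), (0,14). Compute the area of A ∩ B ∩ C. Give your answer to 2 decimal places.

The intersection is the polygon with vertices (7.857,10), (7.773,8.818), (6,10).
By the shoelace formula its area is 1.10.

1.10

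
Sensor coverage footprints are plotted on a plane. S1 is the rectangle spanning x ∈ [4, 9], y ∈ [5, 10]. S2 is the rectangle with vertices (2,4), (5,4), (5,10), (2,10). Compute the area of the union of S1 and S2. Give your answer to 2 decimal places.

By inclusion–exclusion:
Individual areas: |S1| = 25, |S2| = 18.
|S1∩S2|: x∈[4,5], y∈[5,10] → 1·5 = 5.
|S1 ∪ S2| = 43 − 5 = 38.00.

38.00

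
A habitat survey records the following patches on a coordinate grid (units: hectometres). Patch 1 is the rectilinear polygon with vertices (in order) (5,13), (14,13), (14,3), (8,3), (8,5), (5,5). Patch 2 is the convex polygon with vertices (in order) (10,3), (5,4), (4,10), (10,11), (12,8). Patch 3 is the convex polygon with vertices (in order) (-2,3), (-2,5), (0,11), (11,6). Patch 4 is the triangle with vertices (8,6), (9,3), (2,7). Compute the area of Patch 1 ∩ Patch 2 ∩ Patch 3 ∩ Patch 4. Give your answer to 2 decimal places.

3.55

The intersection is the polygon with vertices (5,6.5), (8,6), (8.214,5.357), (6.667,5), (5.5,5), (5,5.286).
By the shoelace formula its area is 3.55.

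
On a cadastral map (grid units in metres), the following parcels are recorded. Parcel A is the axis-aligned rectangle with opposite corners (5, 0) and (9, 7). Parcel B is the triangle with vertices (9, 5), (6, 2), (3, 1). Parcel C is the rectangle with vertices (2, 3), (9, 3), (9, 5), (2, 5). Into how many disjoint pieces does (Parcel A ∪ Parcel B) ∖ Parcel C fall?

(Parcel A ∪ Parcel B) ∖ Parcel C splits into 2 disjoint pieces (area 12.6667, area 8).

2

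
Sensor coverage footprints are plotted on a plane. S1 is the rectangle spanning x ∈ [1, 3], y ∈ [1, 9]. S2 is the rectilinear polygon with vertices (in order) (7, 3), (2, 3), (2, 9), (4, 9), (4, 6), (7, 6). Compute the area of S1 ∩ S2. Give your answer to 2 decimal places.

The intersection is the polygon with vertices (3,3), (2,3), (2,9), (3,9).
By the shoelace formula its area is 6.00.

6.00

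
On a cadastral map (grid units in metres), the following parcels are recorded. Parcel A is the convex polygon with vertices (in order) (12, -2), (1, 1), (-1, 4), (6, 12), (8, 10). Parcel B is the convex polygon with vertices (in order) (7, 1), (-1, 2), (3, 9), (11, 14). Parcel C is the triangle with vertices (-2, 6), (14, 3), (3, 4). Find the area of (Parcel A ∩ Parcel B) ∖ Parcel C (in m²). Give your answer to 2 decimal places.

|Parcel A ∩ Parcel B| = 60.2753.
|(Parcel A ∩ Parcel B) ∩ Parcel C| = 5.846.
|(Parcel A ∩ Parcel B) ∖ Parcel C| = 60.2753 − 5.846 = 54.43.

54.43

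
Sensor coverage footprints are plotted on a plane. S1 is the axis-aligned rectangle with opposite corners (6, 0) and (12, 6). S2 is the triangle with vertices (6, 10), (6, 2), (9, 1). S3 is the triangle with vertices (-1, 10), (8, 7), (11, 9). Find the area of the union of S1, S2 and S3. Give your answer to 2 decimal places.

51.20

By inclusion–exclusion:
Individual areas: |S1| = 36, |S2| = 12, |S3| = 13.5.
|S1∩S2| = 9.3333.
|S1∩S3| = 0.
|S2∩S3| = 0.9625.
|S1∩S2∩S3| = 0.
|S1 ∪ S2 ∪ S3| = 61.5 − 10.2958 + 0 = 51.20.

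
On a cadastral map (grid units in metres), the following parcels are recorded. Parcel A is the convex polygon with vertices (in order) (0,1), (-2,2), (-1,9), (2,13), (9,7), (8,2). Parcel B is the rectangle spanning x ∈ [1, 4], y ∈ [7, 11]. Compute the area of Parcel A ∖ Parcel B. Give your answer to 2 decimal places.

|Parcel A| = 89, |Parcel A∩Parcel B| = 12.
|Parcel A ∖ Parcel B| = |Parcel A| − |Parcel A∩Parcel B| = 89 − 12 = 77.00.

77.00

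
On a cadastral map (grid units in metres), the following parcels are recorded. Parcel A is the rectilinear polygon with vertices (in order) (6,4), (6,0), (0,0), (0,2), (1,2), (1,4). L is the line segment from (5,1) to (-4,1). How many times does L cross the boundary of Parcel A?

1

The segment meets the boundary at (0,1).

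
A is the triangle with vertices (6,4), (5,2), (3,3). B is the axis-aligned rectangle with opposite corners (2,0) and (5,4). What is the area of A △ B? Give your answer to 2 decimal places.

11.17

|A| = 2.5, |B| = 12, |A∩B| = 1.6667.
|A △ B| = |A| + |B| − 2·|A∩B| = 2.5 + 12 − 3.3333 = 11.17.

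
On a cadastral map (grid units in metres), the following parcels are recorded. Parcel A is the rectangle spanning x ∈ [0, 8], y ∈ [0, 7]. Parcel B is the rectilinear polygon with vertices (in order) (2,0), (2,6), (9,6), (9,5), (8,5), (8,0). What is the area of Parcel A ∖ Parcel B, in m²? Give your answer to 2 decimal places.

20.00

|Parcel A| = 56, |Parcel A∩Parcel B| = 36.
|Parcel A ∖ Parcel B| = |Parcel A| − |Parcel A∩Parcel B| = 56 − 36 = 20.00.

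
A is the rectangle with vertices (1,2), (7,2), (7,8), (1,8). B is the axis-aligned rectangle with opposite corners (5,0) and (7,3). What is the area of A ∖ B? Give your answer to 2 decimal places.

34.00

|A∩B|: x∈[5,7], y∈[2,3] → 2·1 = 2.
|A| = 36.
|A ∖ B| = |A| − |A∩B| = 36 − 2 = 34.00.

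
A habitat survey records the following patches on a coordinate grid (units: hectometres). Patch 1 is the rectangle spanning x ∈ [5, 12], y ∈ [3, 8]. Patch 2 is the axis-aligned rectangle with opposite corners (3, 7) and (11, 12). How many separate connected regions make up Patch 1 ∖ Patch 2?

Patch 1 ∖ Patch 2 is a single connected region.

1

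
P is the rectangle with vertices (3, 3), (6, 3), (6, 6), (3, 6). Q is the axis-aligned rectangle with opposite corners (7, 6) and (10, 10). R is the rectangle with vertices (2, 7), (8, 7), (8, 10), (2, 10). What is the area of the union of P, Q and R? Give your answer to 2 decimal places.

By inclusion–exclusion:
Individual areas: |P| = 9, |Q| = 12, |R| = 18.
|P∩Q| = 0 (no overlap).
|P∩R| = 0 (no overlap).
|Q∩R|: x∈[7,8], y∈[7,10] → 1·3 = 3.
|P∩Q∩R| = 0.
|P ∪ Q ∪ R| = 39 − 3 + 0 = 36.00.

36.00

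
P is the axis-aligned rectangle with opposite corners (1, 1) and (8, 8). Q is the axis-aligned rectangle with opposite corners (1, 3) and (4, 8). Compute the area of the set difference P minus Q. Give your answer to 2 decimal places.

34.00

|P∩Q|: x∈[1,4], y∈[3,8] → 3·5 = 15.
|P| = 49.
|P ∖ Q| = |P| − |P∩Q| = 49 − 15 = 34.00.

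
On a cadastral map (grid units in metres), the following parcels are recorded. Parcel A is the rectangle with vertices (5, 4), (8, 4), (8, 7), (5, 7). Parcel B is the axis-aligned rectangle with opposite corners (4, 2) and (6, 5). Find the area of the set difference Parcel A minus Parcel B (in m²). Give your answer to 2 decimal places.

8.00

|Parcel A∩Parcel B|: x∈[5,6], y∈[4,5] → 1·1 = 1.
|Parcel A| = 9.
|Parcel A ∖ Parcel B| = |Parcel A| − |Parcel A∩Parcel B| = 9 − 1 = 8.00.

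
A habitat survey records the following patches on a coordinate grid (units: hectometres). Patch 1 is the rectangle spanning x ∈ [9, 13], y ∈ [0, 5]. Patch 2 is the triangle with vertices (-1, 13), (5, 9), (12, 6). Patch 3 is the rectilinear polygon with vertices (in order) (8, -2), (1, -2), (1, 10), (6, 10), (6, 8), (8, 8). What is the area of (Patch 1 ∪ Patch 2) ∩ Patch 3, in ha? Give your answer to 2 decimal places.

1.51

|Patch 1 ∪ Patch 2| = 25.
|(Patch 1 ∪ Patch 2) ∩ Patch 3| = 1.51.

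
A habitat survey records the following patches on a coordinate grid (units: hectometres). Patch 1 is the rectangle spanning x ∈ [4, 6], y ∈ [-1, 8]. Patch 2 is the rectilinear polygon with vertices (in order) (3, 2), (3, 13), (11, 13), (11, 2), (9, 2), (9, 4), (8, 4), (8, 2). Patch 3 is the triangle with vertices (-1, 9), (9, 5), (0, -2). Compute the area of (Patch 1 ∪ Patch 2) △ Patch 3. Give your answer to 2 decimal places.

105.16

|Patch 1 ∪ Patch 2| = 92.
|(Patch 1 ∪ Patch 2) ∩ Patch 3| = 19.9222.
|(Patch 1 ∪ Patch 2) △ Patch 3| = 92 + 53 − 39.8444 = 105.16.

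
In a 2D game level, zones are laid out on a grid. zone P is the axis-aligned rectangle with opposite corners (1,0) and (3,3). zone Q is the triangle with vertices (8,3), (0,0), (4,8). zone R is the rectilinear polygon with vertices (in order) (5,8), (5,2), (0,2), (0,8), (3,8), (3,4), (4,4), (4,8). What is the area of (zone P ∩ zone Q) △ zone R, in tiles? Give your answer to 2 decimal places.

|zone P ∩ zone Q| = 4.25.
|(zone P ∩ zone Q) ∩ zone R| = 1.75.
|(zone P ∩ zone Q) △ zone R| = 4.25 + 26 − 3.5 = 26.75.

26.75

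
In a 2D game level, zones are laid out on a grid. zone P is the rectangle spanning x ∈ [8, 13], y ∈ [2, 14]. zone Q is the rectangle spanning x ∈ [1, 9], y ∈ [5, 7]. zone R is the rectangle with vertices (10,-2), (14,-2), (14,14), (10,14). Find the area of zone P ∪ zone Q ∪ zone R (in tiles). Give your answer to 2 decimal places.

By inclusion–exclusion:
Individual areas: |zone P| = 60, |zone Q| = 16, |zone R| = 64.
|zone P∩zone Q|: x∈[8,9], y∈[5,7] → 1·2 = 2.
|zone P∩zone R|: x∈[10,13], y∈[2,14] → 3·12 = 36.
|zone Q∩zone R| = 0 (no overlap).
|zone P∩zone Q∩zone R| = 0.
|zone P ∪ zone Q ∪ zone R| = 140 − 38 + 0 = 102.00.

102.00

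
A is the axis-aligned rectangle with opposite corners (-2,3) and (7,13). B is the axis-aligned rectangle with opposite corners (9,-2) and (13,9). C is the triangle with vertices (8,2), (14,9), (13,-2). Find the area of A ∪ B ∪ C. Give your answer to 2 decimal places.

139.90

By inclusion–exclusion:
Individual areas: |A| = 90, |B| = 44, |C| = 29.5.
|A∩B| = 0 (no overlap).
|A∩C| = 0.
|B∩C| = 23.6.
|A∩B∩C| = 0.
|A ∪ B ∪ C| = 163.5 − 23.6 + 0 = 139.90.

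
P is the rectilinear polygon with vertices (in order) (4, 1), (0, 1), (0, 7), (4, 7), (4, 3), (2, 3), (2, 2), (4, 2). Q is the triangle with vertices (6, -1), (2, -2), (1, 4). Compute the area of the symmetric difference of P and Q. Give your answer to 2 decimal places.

|P| = 22, |Q| = 12.5, |P∩Q| = 3.25.
|P △ Q| = |P| + |Q| − 2·|P∩Q| = 22 + 12.5 − 6.5 = 28.00.

28.00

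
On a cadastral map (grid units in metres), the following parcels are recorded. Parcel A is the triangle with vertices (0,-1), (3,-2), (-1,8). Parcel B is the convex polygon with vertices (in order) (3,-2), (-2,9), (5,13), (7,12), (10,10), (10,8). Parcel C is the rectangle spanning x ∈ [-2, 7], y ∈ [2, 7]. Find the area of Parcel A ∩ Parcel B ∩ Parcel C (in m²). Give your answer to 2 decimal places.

1.71

The intersection is the polygon with vertices (1.4,2), (1.182,2), (-0.824,6.412), (-0.889,7), (-0.6,7).
By the shoelace formula its area is 1.71.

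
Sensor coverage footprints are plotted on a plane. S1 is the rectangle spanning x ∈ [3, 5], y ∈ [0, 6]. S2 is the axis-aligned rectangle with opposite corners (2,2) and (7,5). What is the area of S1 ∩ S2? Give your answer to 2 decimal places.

|S1∩S2|: x∈[3,5], y∈[2,5] → 2·3 = 6.

6.00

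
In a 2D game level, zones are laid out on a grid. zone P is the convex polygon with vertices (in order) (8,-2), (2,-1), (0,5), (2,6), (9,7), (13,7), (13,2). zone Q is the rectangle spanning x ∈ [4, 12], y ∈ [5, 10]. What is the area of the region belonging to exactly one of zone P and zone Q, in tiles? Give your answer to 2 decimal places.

101.07

|zone P| = 89.5, |zone Q| = 40, |zone P∩zone Q| = 14.2143.
|zone P △ zone Q| = |zone P| + |zone Q| − 2·|zone P∩zone Q| = 89.5 + 40 − 28.4286 = 101.07.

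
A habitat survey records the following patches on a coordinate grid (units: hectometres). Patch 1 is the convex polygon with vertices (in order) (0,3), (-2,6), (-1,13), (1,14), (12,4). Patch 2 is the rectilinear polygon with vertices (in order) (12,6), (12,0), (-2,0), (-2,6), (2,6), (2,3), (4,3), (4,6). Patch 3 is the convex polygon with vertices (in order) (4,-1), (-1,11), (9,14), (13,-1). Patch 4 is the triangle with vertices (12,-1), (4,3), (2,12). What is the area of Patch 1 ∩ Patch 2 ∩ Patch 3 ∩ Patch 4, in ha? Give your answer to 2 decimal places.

8.86

The intersection is the polygon with vertices (4,6), (6.615,6), (8.386,3.699), (4,3.333).
By the shoelace formula its area is 8.86.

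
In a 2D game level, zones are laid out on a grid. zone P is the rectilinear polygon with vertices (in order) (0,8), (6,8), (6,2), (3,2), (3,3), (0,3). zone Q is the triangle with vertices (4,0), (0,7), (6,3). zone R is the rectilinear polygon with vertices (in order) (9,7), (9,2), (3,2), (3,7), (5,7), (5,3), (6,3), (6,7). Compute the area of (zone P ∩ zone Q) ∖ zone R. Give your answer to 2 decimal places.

4.76

|zone P ∩ zone Q| = 10.0952.
|(zone P ∩ zone Q) ∩ zone R| = 5.3333.
|(zone P ∩ zone Q) ∖ zone R| = 10.0952 − 5.3333 = 4.76.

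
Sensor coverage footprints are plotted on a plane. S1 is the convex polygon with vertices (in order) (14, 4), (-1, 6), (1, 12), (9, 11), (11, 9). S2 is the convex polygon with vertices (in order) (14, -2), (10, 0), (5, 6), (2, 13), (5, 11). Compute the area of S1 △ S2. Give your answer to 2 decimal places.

73.21

|S1| = 74.5, |S2| = 37, |S1∩S2| = 19.1471.
|S1 △ S2| = |S1| + |S2| − 2·|S1∩S2| = 74.5 + 37 − 38.2942 = 73.21.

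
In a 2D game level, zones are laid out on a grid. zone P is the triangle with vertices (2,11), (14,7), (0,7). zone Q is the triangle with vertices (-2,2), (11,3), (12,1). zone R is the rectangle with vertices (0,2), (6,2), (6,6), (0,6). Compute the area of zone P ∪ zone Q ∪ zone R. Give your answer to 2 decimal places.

By inclusion–exclusion:
Individual areas: |zone P| = 28, |zone Q| = 13.5, |zone R| = 24.
|zone P∩zone Q| = 0.
|zone P∩zone R| = 0.
|zone Q∩zone R| = 2.3077.
|zone P∩zone Q∩zone R| = 0.
|zone P ∪ zone Q ∪ zone R| = 65.5 − 2.3077 + 0 = 63.19.

63.19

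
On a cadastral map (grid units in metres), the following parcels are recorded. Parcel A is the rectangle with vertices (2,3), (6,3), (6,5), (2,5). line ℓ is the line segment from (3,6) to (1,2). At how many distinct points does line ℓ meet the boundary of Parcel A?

The segment meets the boundary at (2,4), (2.5,5).

2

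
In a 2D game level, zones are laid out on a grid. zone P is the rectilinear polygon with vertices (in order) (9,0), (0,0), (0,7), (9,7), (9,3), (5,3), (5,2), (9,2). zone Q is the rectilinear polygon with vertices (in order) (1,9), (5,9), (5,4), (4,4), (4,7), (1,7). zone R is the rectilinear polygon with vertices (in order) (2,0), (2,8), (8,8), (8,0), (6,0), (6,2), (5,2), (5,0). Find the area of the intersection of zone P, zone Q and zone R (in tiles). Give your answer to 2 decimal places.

3.00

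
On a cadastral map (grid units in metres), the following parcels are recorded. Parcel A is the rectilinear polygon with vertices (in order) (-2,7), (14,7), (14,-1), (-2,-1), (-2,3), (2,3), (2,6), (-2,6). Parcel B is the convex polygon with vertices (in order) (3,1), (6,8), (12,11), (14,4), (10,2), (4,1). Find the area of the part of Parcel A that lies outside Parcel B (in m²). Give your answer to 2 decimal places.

|Parcel A| = 116, |Parcel A∩Parcel B| = 46.
|Parcel A ∖ Parcel B| = |Parcel A| − |Parcel A∩Parcel B| = 116 − 46 = 70.00.

70.00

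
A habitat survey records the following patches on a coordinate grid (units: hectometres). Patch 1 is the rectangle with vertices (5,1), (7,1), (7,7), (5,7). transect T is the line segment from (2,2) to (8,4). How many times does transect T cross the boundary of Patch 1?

2

The segment meets the boundary at (7,3.667), (5,3).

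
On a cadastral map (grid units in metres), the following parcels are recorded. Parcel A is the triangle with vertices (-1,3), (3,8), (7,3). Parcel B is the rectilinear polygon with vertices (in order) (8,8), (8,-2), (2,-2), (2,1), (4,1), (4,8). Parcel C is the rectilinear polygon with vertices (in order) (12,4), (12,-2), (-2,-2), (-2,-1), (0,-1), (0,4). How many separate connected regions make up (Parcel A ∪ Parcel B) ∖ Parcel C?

1

(Parcel A ∪ Parcel B) ∖ Parcel C is a single connected region.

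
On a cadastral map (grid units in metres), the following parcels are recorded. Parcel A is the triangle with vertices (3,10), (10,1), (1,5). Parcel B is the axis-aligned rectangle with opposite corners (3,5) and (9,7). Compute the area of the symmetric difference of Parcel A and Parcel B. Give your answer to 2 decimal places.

26.06

|Parcel A| = 26.5, |Parcel B| = 12, |Parcel A∩Parcel B| = 6.2222.
|Parcel A △ Parcel B| = |Parcel A| + |Parcel B| − 2·|Parcel A∩Parcel B| = 26.5 + 12 − 12.4444 = 26.06.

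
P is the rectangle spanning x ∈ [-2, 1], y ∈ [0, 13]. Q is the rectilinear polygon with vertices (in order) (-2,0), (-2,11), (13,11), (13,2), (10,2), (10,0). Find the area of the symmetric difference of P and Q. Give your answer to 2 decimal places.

132.00

|P| = 39, |Q| = 159, |P∩Q| = 33.
|P △ Q| = |P| + |Q| − 2·|P∩Q| = 39 + 159 − 66 = 132.00.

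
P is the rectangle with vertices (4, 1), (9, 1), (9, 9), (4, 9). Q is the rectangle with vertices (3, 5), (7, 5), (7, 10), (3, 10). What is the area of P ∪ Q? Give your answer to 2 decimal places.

48.00

By inclusion–exclusion:
Individual areas: |P| = 40, |Q| = 20.
|P∩Q|: x∈[4,7], y∈[5,9] → 3·4 = 12.
|P ∪ Q| = 60 − 12 = 48.00.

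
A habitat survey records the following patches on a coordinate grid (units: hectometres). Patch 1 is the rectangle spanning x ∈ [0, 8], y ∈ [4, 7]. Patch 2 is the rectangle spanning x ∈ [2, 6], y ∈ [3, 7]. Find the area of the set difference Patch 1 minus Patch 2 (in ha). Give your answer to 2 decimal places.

|Patch 1∩Patch 2|: x∈[2,6], y∈[4,7] → 4·3 = 12.
|Patch 1| = 24.
|Patch 1 ∖ Patch 2| = |Patch 1| − |Patch 1∩Patch 2| = 24 − 12 = 12.00.

12.00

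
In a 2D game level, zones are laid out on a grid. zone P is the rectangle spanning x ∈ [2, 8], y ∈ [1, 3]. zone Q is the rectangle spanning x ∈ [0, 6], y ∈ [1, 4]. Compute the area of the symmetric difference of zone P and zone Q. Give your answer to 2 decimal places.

14.00

|zone P∩zone Q|: x∈[2,6], y∈[1,3] → 4·2 = 8.
|zone P △ zone Q| = |zone P| + |zone Q| − 2·|zone P∩zone Q| = 12 + 18 − 16 = 14.00.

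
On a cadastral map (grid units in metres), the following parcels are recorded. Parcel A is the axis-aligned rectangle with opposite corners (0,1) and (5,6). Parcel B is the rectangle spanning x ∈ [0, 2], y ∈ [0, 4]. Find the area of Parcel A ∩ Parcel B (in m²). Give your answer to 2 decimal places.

6.00

|Parcel A∩Parcel B|: x∈[0,2], y∈[1,4] → 2·3 = 6.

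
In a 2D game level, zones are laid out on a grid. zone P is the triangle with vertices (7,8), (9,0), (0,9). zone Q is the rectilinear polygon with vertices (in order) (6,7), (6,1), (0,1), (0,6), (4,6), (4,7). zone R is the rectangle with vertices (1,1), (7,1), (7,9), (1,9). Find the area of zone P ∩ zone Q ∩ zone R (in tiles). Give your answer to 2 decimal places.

6.50

The intersection is the polygon with vertices (4,6), (4,7), (6,7), (6,3), (3,6).
By the shoelace formula its area is 6.50.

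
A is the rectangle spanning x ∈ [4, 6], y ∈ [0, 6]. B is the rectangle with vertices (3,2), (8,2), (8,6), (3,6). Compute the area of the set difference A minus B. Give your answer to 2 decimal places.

|A∩B|: x∈[4,6], y∈[2,6] → 2·4 = 8.
|A| = 12.
|A ∖ B| = |A| − |A∩B| = 12 − 8 = 4.00.

4.00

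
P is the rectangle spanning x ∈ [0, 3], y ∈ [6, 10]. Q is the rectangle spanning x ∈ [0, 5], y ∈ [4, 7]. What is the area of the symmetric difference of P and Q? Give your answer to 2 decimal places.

|P∩Q|: x∈[0,3], y∈[6,7] → 3·1 = 3.
|P △ Q| = |P| + |Q| − 2·|P∩Q| = 12 + 15 − 6 = 21.00.

21.00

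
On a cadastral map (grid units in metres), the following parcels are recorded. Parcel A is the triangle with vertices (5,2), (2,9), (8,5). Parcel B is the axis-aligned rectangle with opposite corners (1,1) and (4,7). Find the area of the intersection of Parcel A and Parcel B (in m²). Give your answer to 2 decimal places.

1.52

The intersection is the polygon with vertices (2.857,7), (4,7), (4,4.333).
By the shoelace formula its area is 1.52.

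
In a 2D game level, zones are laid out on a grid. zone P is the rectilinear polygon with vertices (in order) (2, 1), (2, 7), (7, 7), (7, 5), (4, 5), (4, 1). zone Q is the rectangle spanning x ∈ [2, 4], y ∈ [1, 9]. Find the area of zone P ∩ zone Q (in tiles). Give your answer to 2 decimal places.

The intersection is the polygon with vertices (2,7), (4,7), (4,5), (4,1), (2,1).
By the shoelace formula its area is 12.00.

12.00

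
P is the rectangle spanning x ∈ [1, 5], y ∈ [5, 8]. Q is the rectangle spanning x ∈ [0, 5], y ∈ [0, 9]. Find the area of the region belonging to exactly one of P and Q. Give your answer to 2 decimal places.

33.00

|P∩Q|: x∈[1,5], y∈[5,8] → 4·3 = 12.
|P △ Q| = |P| + |Q| − 2·|P∩Q| = 12 + 45 − 24 = 33.00.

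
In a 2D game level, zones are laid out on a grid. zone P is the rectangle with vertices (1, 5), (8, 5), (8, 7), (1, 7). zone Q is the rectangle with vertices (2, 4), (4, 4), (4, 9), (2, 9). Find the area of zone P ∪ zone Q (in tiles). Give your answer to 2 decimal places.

20.00

By inclusion–exclusion:
Individual areas: |zone P| = 14, |zone Q| = 10.
|zone P∩zone Q|: x∈[2,4], y∈[5,7] → 2·2 = 4.
|zone P ∪ zone Q| = 24 − 4 = 20.00.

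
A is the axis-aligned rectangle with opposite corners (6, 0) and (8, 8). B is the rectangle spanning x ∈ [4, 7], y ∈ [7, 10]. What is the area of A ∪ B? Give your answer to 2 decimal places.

24.00

By inclusion–exclusion:
Individual areas: |A| = 16, |B| = 9.
|A∩B|: x∈[6,7], y∈[7,8] → 1·1 = 1.
|A ∪ B| = 25 − 1 = 24.00.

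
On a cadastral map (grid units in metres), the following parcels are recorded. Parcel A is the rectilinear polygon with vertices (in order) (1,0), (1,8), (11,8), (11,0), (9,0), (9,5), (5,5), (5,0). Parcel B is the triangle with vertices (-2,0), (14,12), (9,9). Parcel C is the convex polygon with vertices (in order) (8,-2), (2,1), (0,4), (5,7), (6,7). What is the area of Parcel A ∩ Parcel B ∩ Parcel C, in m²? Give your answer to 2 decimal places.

The intersection is the polygon with vertices (6.085,6.615), (6.191,6.143), (1.111,2.333), (1.02,2.471).
By the shoelace formula its area is 1.94.

1.94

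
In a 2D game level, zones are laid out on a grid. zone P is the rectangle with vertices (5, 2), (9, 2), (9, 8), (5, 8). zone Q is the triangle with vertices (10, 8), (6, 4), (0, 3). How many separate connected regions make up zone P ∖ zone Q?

2

zone P ∖ zone Q splits into 2 disjoint pieces (area 12.4167, area 6).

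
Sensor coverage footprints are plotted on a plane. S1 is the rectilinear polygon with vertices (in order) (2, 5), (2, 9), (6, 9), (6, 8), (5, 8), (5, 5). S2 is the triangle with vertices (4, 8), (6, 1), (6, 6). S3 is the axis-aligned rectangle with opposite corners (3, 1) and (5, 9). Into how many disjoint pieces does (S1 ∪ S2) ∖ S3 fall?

(S1 ∪ S2) ∖ S3 splits into 3 disjoint pieces (area 4, area 1, area 3.75).

3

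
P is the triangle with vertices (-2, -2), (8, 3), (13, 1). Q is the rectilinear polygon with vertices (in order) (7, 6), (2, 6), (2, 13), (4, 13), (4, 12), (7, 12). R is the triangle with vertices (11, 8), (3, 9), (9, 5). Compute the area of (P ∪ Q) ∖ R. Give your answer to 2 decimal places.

|P ∪ Q| = 54.5.
|(P ∪ Q) ∩ R| = 4.3333.
|(P ∪ Q) ∖ R| = 54.5 − 4.3333 = 50.17.

50.17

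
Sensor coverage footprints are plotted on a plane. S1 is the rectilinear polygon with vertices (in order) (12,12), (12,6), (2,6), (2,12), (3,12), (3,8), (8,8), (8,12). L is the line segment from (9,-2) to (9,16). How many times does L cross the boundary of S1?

The segment meets the boundary at (9,12), (9,6).

2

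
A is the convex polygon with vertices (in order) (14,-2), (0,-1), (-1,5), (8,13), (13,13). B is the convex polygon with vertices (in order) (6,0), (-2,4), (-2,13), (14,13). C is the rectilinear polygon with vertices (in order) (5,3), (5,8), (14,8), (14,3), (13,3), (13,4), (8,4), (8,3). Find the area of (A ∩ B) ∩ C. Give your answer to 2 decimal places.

21.75

The region (A ∩ B) ∩ C is the polygon with vertices (8.461,4), (8,4), (8,3.25), (7.846,3), (5,3), (5,8), (10.923,8).
By the shoelace formula its area is 21.75.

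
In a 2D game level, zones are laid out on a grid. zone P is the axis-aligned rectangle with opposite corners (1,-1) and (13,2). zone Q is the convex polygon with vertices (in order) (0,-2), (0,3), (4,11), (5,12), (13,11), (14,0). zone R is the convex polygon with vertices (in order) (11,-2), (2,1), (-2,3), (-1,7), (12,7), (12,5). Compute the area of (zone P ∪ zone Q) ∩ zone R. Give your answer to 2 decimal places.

The region (zone P ∪ zone Q) ∩ zone R is the polygon with vertices (8,-1), (2,1), (0,2), (0,3), (2,7), (12,7), (12,5), (11.143,-1).
By the shoelace formula its area is 78.43.

78.43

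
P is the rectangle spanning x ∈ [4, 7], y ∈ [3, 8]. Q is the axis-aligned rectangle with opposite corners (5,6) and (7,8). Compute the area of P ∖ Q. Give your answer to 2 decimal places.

11.00

|P∩Q|: x∈[5,7], y∈[6,8] → 2·2 = 4.
|P| = 15.
|P ∖ Q| = |P| − |P∩Q| = 15 − 4 = 11.00.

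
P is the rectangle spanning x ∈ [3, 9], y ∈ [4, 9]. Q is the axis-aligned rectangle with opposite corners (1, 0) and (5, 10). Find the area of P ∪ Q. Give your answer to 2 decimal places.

By inclusion–exclusion:
Individual areas: |P| = 30, |Q| = 40.
|P∩Q|: x∈[3,5], y∈[4,9] → 2·5 = 10.
|P ∪ Q| = 70 − 10 = 60.00.

60.00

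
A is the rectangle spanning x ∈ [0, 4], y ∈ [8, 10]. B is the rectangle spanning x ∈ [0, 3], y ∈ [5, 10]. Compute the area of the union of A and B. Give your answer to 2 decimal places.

17.00

By inclusion–exclusion:
Individual areas: |A| = 8, |B| = 15.
|A∩B|: x∈[0,3], y∈[8,10] → 3·2 = 6.
|A ∪ B| = 23 − 6 = 17.00.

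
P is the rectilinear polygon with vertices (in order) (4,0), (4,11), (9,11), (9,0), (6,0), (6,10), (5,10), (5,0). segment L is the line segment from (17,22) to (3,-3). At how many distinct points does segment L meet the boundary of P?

4

The segment meets the boundary at (4.68,0), (5,0.571), (6,2.357), (9,7.714).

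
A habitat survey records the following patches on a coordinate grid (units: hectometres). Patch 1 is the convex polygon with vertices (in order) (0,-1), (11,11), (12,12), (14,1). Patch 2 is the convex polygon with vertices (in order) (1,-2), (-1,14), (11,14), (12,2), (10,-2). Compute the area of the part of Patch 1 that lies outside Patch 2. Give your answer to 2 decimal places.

15.89

|Patch 1| = 79.5, |Patch 1∩Patch 2| = 63.6093.
|Patch 1 ∖ Patch 2| = |Patch 1| − |Patch 1∩Patch 2| = 79.5 − 63.6093 = 15.89.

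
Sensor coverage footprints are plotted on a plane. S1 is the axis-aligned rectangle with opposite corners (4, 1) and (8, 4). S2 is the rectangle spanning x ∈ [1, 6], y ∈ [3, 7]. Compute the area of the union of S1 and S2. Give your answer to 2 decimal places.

30.00

By inclusion–exclusion:
Individual areas: |S1| = 12, |S2| = 20.
|S1∩S2|: x∈[4,6], y∈[3,4] → 2·1 = 2.
|S1 ∪ S2| = 32 − 2 = 30.00.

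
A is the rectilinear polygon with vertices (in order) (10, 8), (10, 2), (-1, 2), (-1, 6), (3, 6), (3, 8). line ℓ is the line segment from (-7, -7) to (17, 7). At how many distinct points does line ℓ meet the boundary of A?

The segment meets the boundary at (10,2.917), (8.429,2).

2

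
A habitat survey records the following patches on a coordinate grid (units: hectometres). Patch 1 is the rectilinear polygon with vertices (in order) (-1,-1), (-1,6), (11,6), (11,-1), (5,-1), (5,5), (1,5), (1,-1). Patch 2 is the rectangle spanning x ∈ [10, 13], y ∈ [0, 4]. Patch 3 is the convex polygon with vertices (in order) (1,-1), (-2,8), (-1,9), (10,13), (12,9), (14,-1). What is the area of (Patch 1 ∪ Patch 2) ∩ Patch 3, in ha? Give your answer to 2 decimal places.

|Patch 1 ∪ Patch 2| = 68.
|(Patch 1 ∪ Patch 2) ∩ Patch 3| = 62.00.

62.00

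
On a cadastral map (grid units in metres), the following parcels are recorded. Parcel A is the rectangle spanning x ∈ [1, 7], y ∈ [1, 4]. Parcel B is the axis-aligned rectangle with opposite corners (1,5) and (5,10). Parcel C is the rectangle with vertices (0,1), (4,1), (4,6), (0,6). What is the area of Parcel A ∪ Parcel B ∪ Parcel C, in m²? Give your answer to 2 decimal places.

By inclusion–exclusion:
Individual areas: |Parcel A| = 18, |Parcel B| = 20, |Parcel C| = 20.
|Parcel A∩Parcel B| = 0 (no overlap).
|Parcel A∩Parcel C|: x∈[1,4], y∈[1,4] → 3·3 = 9.
|Parcel B∩Parcel C|: x∈[1,4], y∈[5,6] → 3·1 = 3.
|Parcel A∩Parcel B∩Parcel C| = 0.
|Parcel A ∪ Parcel B ∪ Parcel C| = 58 − 12 + 0 = 46.00.

46.00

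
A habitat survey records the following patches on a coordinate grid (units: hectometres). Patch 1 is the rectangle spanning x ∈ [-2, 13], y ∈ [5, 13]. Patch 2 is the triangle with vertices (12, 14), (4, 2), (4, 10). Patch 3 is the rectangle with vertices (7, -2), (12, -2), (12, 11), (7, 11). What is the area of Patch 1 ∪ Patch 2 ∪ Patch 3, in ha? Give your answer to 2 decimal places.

158.67

By inclusion–exclusion:
Individual areas: |Patch 1| = 120, |Patch 2| = 32, |Patch 3| = 65.
|Patch 1∩Patch 2| = 28.3333.
|Patch 1∩Patch 3|: x∈[7,12], y∈[5,11] → 5·6 = 30.
|Patch 2∩Patch 3| = 6.75.
|Patch 1∩Patch 2∩Patch 3| = 6.75.
|Patch 1 ∪ Patch 2 ∪ Patch 3| = 217 − 65.0833 + 6.75 = 158.67.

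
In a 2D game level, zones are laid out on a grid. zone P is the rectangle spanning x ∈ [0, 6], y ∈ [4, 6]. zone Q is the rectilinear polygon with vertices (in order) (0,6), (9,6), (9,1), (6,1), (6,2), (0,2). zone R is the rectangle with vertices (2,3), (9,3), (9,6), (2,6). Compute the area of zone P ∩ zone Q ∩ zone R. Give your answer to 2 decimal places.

8.00

The intersection is the polygon with vertices (2,4), (2,6), (6,6), (6,4).
By the shoelace formula its area is 8.00.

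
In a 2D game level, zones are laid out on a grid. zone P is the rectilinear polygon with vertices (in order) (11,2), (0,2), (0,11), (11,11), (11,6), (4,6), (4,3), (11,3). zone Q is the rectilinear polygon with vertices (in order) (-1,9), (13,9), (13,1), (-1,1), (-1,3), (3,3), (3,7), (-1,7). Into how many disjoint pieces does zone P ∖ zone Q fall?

zone P ∖ zone Q splits into 2 disjoint pieces (area 12, area 22).

2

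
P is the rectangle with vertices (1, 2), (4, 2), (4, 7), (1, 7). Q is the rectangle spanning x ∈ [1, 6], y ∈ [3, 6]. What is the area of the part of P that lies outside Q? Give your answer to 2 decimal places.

6.00

|P∩Q|: x∈[1,4], y∈[3,6] → 3·3 = 9.
|P| = 15.
|P ∖ Q| = |P| − |P∩Q| = 15 − 9 = 6.00.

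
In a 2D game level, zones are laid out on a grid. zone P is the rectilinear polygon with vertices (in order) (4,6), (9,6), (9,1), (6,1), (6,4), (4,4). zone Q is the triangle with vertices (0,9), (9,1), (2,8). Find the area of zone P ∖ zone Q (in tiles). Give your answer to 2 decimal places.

|zone P| = 19, |zone P∩zone Q| = 1.3264.
|zone P ∖ zone Q| = |zone P| − |zone P∩zone Q| = 19 − 1.3264 = 17.67.

17.67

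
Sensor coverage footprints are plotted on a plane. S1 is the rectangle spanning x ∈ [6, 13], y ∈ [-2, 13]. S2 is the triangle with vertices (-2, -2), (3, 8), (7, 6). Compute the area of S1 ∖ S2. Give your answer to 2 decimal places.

104.31

|S1| = 105, |S1∩S2| = 0.6944.
|S1 ∖ S2| = |S1| − |S1∩S2| = 105 − 0.6944 = 104.31.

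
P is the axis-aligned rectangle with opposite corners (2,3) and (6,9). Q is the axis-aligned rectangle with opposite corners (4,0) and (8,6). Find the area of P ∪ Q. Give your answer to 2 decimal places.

42.00

By inclusion–exclusion:
Individual areas: |P| = 24, |Q| = 24.
|P∩Q|: x∈[4,6], y∈[3,6] → 2·3 = 6.
|P ∪ Q| = 48 − 6 = 42.00.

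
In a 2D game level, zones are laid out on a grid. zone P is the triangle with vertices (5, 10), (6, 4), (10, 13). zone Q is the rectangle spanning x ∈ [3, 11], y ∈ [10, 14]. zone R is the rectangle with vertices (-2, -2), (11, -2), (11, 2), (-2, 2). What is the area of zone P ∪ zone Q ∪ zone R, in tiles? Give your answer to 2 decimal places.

95.00

By inclusion–exclusion:
Individual areas: |zone P| = 16.5, |zone Q| = 32, |zone R| = 52.
|zone P∩zone Q| = 5.5.
|zone P∩zone R| = 0.
|zone Q∩zone R| = 0 (no overlap).
|zone P∩zone Q∩zone R| = 0.
|zone P ∪ zone Q ∪ zone R| = 100.5 − 5.5 + 0 = 95.00.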